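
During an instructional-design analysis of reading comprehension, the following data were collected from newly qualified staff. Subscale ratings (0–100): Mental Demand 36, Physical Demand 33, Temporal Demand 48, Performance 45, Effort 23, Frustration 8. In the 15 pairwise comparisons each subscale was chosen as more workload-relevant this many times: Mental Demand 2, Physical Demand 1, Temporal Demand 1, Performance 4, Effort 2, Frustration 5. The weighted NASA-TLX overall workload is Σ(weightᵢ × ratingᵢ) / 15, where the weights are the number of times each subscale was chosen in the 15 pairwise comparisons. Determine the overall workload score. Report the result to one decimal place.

The tallies are the weights (they sum to 15).
Weighted sum = 2·36 + 1·33 + 1·48 + 4·45 + 2·23 + 5·8
            = 72 + 33 + 48 + 180 + 46 + 40 = 419.
Overall workload = 419 / 15 = 27.9333 ≈ 27.9.

27.9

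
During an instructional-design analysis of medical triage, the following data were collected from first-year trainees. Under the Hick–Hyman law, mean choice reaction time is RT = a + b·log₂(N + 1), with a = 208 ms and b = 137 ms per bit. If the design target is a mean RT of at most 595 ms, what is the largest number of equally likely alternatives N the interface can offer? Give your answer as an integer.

Set 208 + 137·log₂(N + 1) ≤ 595.
log₂(N + 1) ≤ (595 − 208) / 137 = 2.8248.
N + 1 ≤ 2^2.8248 = 7.0852.
N ≤ 6.0852, so the largest integer N is 6.

6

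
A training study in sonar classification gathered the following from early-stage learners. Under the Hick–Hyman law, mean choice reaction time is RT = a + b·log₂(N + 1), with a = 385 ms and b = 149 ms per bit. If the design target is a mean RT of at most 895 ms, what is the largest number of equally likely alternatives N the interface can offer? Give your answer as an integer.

9

Set 385 + 149·log₂(N + 1) ≤ 895.
log₂(N + 1) ≤ (895 − 385) / 149 = 3.4228.
N + 1 ≤ 2^3.4228 = 10.7242.
N ≤ 9.7242, so the largest integer N is 9.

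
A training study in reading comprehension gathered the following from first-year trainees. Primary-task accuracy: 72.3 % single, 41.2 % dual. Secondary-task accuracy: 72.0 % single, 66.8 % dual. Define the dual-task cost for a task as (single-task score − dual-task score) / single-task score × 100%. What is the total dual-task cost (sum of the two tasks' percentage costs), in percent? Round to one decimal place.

Primary cost = (72.3 − 41.2) / 72.3 × 100% = 43.0152%.
Secondary cost = (72.0 − 66.8) / 72.0 × 100% = 7.2222%.
Total = 43.0152% + 7.2222% = 50.2374% ≈ 50.2%.

50.2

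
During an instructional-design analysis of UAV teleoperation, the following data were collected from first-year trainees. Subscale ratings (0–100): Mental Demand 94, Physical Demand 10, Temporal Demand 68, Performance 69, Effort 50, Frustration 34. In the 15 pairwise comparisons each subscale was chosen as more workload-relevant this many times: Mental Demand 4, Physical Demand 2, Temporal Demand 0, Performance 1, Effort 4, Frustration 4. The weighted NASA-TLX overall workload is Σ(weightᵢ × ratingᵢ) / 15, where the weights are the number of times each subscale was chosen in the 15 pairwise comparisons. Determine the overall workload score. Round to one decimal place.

53.4

The tallies are the weights (they sum to 15).
Weighted sum = 4·94 + 2·10 + 0·68 + 1·69 + 4·50 + 4·34
            = 376 + 20 + 0 + 69 + 200 + 136 = 801.
Overall workload = 801 / 15 = 53.4000 ≈ 53.4.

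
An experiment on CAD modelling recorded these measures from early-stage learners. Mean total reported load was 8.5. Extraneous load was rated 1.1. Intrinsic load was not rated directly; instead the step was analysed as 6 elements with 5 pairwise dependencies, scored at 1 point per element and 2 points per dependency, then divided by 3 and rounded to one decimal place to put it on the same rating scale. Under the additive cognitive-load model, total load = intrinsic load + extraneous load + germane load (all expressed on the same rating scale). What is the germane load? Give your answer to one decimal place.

Intrinsic (element-interactivity): (6 × 1 + 5 × 2) / 3 = 16 / 3 = 5.3333 → 5.3.
germane load = total − intrinsic − extraneous
             = 8.5 − 5.3 − 1.1 = 2.1.

2.1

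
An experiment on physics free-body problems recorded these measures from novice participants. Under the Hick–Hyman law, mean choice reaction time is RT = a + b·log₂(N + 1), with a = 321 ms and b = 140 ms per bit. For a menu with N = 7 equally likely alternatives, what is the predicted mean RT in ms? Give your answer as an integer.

741

log₂(7 + 1) = log₂(8) = 3.0000.
RT = 321 + 140 × 3.0000 = 321 + 420.0000 = 741.0000 ms.
≈ 741 ms.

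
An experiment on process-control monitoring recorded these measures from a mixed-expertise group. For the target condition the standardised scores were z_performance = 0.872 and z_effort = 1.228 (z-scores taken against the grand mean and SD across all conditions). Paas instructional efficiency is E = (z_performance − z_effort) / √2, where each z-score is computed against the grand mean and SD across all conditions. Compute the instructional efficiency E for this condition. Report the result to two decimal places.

z_P − z_E = 0.872 − 1.228 = -0.3560.
E = -0.3560 / √2 = -0.3560 / 1.41421 = -0.2517 ≈ -0.25.

-0.25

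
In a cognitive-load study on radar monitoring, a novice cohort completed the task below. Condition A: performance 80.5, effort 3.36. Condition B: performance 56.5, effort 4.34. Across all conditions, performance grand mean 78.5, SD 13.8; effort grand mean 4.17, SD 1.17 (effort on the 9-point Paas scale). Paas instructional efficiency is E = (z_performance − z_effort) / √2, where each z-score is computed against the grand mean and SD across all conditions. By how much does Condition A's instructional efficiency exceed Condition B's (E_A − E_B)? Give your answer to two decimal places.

Condition A: z_P = (80.5 − 78.5)/13.8 = 0.1449; z_E = (3.36 − 4.17)/1.17 = -0.6923; E_A = (0.1449 − (-0.6923))/√2 = 0.5920.
Condition B: z_P = (56.5 − 78.5)/13.8 = -1.5942; z_E = (4.34 − 4.17)/1.17 = 0.1453; E_B = (-1.5942 − 0.1453)/√2 = -1.2300.
E_A − E_B = 0.5920 − (-1.2300) = 1.8220 ≈ 1.82.

1.82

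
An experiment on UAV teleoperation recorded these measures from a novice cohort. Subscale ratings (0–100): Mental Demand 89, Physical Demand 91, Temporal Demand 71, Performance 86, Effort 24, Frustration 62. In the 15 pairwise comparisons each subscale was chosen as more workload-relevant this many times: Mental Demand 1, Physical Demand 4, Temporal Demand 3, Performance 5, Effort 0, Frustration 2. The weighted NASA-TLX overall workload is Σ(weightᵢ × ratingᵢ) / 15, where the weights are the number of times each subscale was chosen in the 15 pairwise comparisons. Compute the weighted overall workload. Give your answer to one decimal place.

The tallies are the weights (they sum to 15).
Weighted sum = 1·89 + 4·91 + 3·71 + 5·86 + 0·24 + 2·62
            = 89 + 364 + 213 + 430 + 0 + 124 = 1220.
Overall workload = 1220 / 15 = 81.3333 ≈ 81.3.

81.3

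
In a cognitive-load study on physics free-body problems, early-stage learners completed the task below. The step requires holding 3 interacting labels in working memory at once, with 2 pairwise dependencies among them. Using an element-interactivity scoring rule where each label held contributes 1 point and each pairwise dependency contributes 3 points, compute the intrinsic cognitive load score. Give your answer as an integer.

Element contribution: 3 × 1 = 3.
Interaction contribution: 2 × 3 = 6.
Intrinsic load = 3 + 6 = 9.

9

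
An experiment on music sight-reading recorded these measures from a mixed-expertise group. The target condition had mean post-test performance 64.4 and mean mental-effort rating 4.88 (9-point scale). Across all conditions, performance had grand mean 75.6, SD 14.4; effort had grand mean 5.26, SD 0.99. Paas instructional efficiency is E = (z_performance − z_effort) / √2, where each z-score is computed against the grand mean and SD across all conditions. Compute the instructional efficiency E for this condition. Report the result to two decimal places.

-0.28

z_performance = (64.4 − 75.6) / 14.4 = -11.2000 / 14.4 = -0.7778.
z_effort = (4.88 − 5.26) / 0.99 = -0.3800 / 0.99 = -0.3838.
z_P − z_E = -0.7778 − (-0.3838) = -0.3940.
E = -0.3940 / √2 = -0.3940 / 1.41421 = -0.2786 ≈ -0.28.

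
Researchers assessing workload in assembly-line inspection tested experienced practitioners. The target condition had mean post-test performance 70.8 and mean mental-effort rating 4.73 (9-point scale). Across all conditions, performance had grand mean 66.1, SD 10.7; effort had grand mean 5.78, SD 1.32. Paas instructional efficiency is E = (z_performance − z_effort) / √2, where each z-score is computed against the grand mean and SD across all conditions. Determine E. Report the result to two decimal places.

0.87

z_performance = (70.8 − 66.1) / 10.7 = 4.7000 / 10.7 = 0.4393.
z_effort = (4.73 − 5.78) / 1.32 = -1.0500 / 1.32 = -0.7955.
z_P − z_E = 0.4393 − (-0.7955) = 1.2348.
E = 1.2348 / √2 = 1.2348 / 1.41421 = 0.8731 ≈ 0.87.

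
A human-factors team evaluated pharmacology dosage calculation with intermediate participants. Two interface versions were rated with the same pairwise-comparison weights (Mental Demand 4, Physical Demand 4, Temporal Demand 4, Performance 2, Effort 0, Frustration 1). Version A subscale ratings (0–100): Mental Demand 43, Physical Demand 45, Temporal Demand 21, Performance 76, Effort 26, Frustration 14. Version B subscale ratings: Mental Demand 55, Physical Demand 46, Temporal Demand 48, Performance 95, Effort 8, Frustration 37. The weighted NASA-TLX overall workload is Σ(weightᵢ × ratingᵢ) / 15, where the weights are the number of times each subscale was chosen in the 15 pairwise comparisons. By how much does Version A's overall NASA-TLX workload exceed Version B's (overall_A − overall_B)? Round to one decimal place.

Version A weighted sum = 4·43 + 4·45 + 4·21 + 2·76 + 0·26 + 1·14 = 172 + 180 + 84 + 152 + 0 + 14 = 602; overall_A = 602/15 = 40.1333.
Version B weighted sum = 4·55 + 4·46 + 4·48 + 2·95 + 0·8 + 1·37 = 220 + 184 + 192 + 190 + 0 + 37 = 823; overall_B = 823/15 = 54.8667.
Difference = 40.1333 − 54.8667 = -14.7334 ≈ -14.7.

-14.7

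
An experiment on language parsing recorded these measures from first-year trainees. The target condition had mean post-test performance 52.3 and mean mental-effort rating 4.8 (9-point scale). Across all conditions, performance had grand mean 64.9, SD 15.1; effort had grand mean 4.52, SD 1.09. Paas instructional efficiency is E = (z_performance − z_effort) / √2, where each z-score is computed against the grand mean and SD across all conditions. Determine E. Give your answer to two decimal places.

z_performance = (52.3 − 64.9) / 15.1 = -12.6000 / 15.1 = -0.8344.
z_effort = (4.8 − 4.52) / 1.09 = 0.2800 / 1.09 = 0.2569.
z_P − z_E = -0.8344 − 0.2569 = -1.0913.
E = -1.0913 / √2 = -1.0913 / 1.41421 = -0.7717 ≈ -0.77.

-0.77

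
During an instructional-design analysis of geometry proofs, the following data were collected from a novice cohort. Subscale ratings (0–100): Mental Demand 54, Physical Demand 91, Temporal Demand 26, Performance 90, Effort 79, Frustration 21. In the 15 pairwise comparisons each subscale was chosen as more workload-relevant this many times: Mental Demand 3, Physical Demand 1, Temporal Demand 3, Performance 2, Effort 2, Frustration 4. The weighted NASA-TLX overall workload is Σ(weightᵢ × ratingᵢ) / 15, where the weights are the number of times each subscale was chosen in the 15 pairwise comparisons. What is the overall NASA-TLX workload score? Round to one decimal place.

The tallies are the weights (they sum to 15).
Weighted sum = 3·54 + 1·91 + 3·26 + 2·90 + 2·79 + 4·21
            = 162 + 91 + 78 + 180 + 158 + 84 = 753.
Overall workload = 753 / 15 = 50.2000 ≈ 50.2.

50.2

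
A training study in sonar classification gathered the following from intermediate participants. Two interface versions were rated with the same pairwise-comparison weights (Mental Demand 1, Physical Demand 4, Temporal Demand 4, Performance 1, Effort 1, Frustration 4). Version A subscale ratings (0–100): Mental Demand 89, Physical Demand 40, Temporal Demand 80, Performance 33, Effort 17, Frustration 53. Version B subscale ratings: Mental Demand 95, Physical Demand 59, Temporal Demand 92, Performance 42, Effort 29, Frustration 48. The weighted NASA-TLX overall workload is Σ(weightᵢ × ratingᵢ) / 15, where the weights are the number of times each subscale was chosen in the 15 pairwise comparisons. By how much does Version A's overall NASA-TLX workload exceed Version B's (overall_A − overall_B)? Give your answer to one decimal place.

Version A weighted sum = 1·89 + 4·40 + 4·80 + 1·33 + 1·17 + 4·53 = 89 + 160 + 320 + 33 + 17 + 212 = 831; overall_A = 831/15 = 55.4000.
Version B weighted sum = 1·95 + 4·59 + 4·92 + 1·42 + 1·29 + 4·48 = 95 + 236 + 368 + 42 + 29 + 192 = 962; overall_B = 962/15 = 64.1333.
Difference = 55.4000 − 64.1333 = -8.7333 ≈ -8.7.

-8.7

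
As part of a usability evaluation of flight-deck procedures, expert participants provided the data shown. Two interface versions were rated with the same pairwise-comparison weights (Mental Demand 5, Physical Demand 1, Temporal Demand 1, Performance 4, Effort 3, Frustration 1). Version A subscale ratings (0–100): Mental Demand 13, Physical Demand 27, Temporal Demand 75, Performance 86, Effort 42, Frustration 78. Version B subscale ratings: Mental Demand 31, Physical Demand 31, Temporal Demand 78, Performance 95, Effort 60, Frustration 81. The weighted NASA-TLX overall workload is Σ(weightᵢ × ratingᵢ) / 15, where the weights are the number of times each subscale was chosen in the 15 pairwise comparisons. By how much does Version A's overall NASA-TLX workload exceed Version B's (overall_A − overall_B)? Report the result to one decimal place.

Version A weighted sum = 5·13 + 1·27 + 1·75 + 4·86 + 3·42 + 1·78 = 65 + 27 + 75 + 344 + 126 + 78 = 715; overall_A = 715/15 = 47.6667.
Version B weighted sum = 5·31 + 1·31 + 1·78 + 4·95 + 3·60 + 1·81 = 155 + 31 + 78 + 380 + 180 + 81 = 905; overall_B = 905/15 = 60.3333.
Difference = 47.6667 − 60.3333 = -12.6666 ≈ -12.7.

-12.7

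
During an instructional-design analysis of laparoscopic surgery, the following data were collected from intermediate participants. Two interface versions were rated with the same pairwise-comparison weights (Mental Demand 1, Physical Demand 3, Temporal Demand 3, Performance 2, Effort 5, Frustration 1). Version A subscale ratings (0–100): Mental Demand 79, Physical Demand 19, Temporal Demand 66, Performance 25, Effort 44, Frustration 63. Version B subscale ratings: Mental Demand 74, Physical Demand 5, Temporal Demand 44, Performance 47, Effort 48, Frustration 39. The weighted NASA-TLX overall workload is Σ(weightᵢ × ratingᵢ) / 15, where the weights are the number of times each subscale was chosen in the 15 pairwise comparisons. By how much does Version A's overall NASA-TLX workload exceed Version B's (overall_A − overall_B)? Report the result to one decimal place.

Version A weighted sum = 1·79 + 3·19 + 3·66 + 2·25 + 5·44 + 1·63 = 79 + 57 + 198 + 50 + 220 + 63 = 667; overall_A = 667/15 = 44.4667.
Version B weighted sum = 1·74 + 3·5 + 3·44 + 2·47 + 5·48 + 1·39 = 74 + 15 + 132 + 94 + 240 + 39 = 594; overall_B = 594/15 = 39.6000.
Difference = 44.4667 − 39.6000 = 4.8667 ≈ 4.9.

4.9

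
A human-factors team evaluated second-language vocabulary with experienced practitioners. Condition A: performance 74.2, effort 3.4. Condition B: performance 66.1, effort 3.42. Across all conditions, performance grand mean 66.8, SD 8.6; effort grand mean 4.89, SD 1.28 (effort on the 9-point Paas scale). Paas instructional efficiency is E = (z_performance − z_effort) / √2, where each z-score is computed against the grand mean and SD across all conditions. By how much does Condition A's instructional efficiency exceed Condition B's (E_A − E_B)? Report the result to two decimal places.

Condition A: z_P = (74.2 − 66.8)/8.6 = 0.8605; z_E = (3.4 − 4.89)/1.28 = -1.1641; E_A = (0.8605 − (-1.1641))/√2 = 1.4316.
Condition B: z_P = (66.1 − 66.8)/8.6 = -0.0814; z_E = (3.42 − 4.89)/1.28 = -1.1484; E_B = (-0.0814 − (-1.1484))/√2 = 0.7545.
E_A − E_B = 1.4316 − 0.7545 = 0.6771 ≈ 0.68.

0.68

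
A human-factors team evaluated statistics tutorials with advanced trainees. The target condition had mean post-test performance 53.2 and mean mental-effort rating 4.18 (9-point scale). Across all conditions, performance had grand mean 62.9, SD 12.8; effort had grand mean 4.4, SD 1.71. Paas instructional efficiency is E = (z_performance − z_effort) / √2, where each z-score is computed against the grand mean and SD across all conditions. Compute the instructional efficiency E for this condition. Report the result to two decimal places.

-0.44

z_performance = (53.2 − 62.9) / 12.8 = -9.7000 / 12.8 = -0.7578.
z_effort = (4.18 − 4.4) / 1.71 = -0.2200 / 1.71 = -0.1287.
z_P − z_E = -0.7578 − (-0.1287) = -0.6291.
E = -0.6291 / √2 = -0.6291 / 1.41421 = -0.4448 ≈ -0.44.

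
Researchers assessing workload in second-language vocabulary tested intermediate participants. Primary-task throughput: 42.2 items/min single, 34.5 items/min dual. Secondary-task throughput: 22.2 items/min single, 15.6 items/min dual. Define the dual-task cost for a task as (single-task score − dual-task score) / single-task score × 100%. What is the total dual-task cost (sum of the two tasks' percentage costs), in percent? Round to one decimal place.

Primary cost = (42.2 − 34.5) / 42.2 × 100% = 18.2464%.
Secondary cost = (22.2 − 15.6) / 22.2 × 100% = 29.7297%.
Total = 18.2464% + 29.7297% = 47.9761% ≈ 48.0%.

48.0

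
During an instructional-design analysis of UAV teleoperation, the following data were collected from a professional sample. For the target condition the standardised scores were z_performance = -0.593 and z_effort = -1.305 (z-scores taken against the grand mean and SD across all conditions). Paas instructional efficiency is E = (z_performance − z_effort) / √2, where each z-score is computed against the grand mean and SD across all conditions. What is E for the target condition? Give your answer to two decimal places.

z_P − z_E = -0.593 − (-1.305) = 0.7120.
E = 0.7120 / √2 = 0.7120 / 1.41421 = 0.5035 ≈ 0.50.

0.50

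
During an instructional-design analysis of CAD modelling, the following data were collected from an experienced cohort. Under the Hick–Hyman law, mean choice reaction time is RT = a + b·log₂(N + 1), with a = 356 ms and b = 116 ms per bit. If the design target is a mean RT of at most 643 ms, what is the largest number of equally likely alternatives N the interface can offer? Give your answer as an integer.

4

Set 356 + 116·log₂(N + 1) ≤ 643.
log₂(N + 1) ≤ (643 − 356) / 116 = 2.4741.
N + 1 ≤ 2^2.4741 = 5.5562.
N ≤ 4.5562, so the largest integer N is 4.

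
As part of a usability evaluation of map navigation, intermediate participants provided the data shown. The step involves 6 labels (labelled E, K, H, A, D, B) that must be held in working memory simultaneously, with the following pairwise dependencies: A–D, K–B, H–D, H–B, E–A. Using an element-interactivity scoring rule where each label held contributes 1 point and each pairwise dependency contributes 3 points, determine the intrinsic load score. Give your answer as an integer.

Count of labels held simultaneously: 6.
Count of pairwise dependencies listed: 5.
Element contribution: 6 × 1 = 6.
Interaction contribution: 5 × 3 = 15.
Intrinsic load = 6 + 15 = 21.

21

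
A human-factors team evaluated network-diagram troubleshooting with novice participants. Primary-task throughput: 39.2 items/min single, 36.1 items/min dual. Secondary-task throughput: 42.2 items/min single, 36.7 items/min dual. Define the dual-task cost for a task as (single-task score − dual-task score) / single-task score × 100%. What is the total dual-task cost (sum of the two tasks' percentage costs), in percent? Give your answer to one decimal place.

Primary cost = (39.2 − 36.1) / 39.2 × 100% = 7.9082%.
Secondary cost = (42.2 − 36.7) / 42.2 × 100% = 13.0332%.
Total = 7.9082% + 13.0332% = 20.9414% ≈ 20.9%.

20.9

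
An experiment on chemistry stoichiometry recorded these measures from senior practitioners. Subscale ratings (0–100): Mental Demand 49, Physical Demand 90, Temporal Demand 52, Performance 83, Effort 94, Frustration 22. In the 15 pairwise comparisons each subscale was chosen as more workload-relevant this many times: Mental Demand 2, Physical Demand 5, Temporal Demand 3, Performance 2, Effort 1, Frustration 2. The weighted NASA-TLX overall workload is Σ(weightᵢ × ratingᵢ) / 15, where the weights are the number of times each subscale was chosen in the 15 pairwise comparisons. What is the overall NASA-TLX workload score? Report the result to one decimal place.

The tallies are the weights (they sum to 15).
Weighted sum = 2·49 + 5·90 + 3·52 + 2·83 + 1·94 + 2·22
            = 98 + 450 + 156 + 166 + 94 + 44 = 1008.
Overall workload = 1008 / 15 = 67.2000 ≈ 67.2.

67.2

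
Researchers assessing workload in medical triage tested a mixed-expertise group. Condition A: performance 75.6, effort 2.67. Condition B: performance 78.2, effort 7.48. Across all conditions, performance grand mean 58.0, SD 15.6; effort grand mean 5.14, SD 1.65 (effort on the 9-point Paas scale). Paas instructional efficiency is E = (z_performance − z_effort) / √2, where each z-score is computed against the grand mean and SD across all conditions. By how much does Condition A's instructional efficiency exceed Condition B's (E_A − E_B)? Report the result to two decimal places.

Condition A: z_P = (75.6 − 58.0)/15.6 = 1.1282; z_E = (2.67 − 5.14)/1.65 = -1.4970; E_A = (1.1282 − (-1.4970))/√2 = 1.8563.
Condition B: z_P = (78.2 − 58.0)/15.6 = 1.2949; z_E = (7.48 − 5.14)/1.65 = 1.4182; E_B = (1.2949 − 1.4182)/√2 = -0.0872.
E_A − E_B = 1.8563 − (-0.0872) = 1.9435 ≈ 1.94.

1.94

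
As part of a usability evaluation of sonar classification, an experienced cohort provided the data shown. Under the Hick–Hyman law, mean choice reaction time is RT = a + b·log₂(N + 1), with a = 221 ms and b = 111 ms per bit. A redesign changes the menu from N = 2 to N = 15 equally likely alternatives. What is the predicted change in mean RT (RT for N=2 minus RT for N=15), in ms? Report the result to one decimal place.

RT(2) = 221 + 111·log₂(3) = 221 + 111·1.5850 = 396.9350 ms.
RT(15) = 221 + 111·log₂(16) = 221 + 111·4.0000 = 665.0000 ms.
Difference = 396.9350 − 665.0000 = -268.0650 ≈ -268.1 ms.

-268.1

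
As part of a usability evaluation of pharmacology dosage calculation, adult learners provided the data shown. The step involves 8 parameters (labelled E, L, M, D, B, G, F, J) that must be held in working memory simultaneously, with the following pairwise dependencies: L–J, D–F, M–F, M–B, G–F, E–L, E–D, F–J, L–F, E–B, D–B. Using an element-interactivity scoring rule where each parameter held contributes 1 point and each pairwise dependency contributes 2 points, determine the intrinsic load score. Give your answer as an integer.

30

Count of parameters held simultaneously: 8.
Count of pairwise dependencies listed: 11.
Element contribution: 8 × 1 = 8.
Interaction contribution: 11 × 2 = 22.
Intrinsic load = 8 + 22 = 30.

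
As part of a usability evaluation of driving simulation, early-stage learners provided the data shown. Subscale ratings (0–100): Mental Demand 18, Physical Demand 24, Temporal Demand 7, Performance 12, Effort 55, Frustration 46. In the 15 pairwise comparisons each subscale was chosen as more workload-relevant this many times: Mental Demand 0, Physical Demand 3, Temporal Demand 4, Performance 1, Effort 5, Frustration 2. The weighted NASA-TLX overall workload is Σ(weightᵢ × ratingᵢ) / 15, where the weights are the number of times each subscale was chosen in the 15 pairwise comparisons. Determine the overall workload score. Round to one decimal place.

31.9

The tallies are the weights (they sum to 15).
Weighted sum = 0·18 + 3·24 + 4·7 + 1·12 + 5·55 + 2·46
            = 0 + 72 + 28 + 12 + 275 + 92 = 479.
Overall workload = 479 / 15 = 31.9333 ≈ 31.9.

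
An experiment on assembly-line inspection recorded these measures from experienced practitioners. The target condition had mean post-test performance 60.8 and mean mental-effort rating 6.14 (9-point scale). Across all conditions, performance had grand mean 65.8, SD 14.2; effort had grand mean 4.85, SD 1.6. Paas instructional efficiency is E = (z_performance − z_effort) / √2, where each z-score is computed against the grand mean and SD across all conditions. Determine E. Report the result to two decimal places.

z_performance = (60.8 − 65.8) / 14.2 = -5.0000 / 14.2 = -0.3521.
z_effort = (6.14 − 4.85) / 1.6 = 1.2900 / 1.6 = 0.8063.
z_P − z_E = -0.3521 − 0.8063 = -1.1584.
E = -1.1584 / √2 = -1.1584 / 1.41421 = -0.8191 ≈ -0.82.

-0.82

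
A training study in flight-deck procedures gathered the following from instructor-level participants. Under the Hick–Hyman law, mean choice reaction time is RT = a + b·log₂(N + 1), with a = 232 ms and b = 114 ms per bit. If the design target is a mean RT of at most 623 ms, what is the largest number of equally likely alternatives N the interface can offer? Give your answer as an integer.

9

Set 232 + 114·log₂(N + 1) ≤ 623.
log₂(N + 1) ≤ (623 − 232) / 114 = 3.4298.
N + 1 ≤ 2^3.4298 = 10.7764.
N ≤ 9.7764, so the largest integer N is 9.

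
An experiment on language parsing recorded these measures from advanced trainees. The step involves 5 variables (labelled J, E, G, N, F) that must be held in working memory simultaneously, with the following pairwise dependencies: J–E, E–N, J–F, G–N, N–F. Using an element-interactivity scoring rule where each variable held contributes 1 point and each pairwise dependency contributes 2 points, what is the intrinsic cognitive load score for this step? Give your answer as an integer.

15

Count of variables held simultaneously: 5.
Count of pairwise dependencies listed: 5.
Element contribution: 5 × 1 = 5.
Interaction contribution: 5 × 2 = 10.
Intrinsic load = 5 + 10 = 15.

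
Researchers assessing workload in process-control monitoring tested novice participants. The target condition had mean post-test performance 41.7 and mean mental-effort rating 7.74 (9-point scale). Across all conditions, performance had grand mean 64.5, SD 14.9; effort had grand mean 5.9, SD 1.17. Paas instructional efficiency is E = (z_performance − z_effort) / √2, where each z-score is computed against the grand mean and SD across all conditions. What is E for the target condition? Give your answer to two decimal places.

-2.19

z_performance = (41.7 − 64.5) / 14.9 = -22.8000 / 14.9 = -1.5302.
z_effort = (7.74 − 5.9) / 1.17 = 1.8400 / 1.17 = 1.5726.
z_P − z_E = -1.5302 − 1.5726 = -3.1028.
E = -3.1028 / √2 = -3.1028 / 1.41421 = -2.1940 ≈ -2.19.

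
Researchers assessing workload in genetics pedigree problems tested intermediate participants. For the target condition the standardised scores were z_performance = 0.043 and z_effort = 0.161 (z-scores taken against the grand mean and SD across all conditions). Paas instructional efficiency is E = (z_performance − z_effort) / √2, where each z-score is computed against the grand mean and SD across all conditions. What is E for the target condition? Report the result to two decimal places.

-0.08

z_P − z_E = 0.043 − 0.161 = -0.1180.
E = -0.1180 / √2 = -0.1180 / 1.41421 = -0.0834 ≈ -0.08.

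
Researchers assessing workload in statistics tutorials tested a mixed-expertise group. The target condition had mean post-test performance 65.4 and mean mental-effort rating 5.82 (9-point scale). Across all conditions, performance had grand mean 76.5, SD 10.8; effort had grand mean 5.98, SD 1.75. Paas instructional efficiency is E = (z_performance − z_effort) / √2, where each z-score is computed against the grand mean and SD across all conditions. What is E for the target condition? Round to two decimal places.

-0.66

z_performance = (65.4 − 76.5) / 10.8 = -11.1000 / 10.8 = -1.0278.
z_effort = (5.82 − 5.98) / 1.75 = -0.1600 / 1.75 = -0.0914.
z_P − z_E = -1.0278 − (-0.0914) = -0.9364.
E = -0.9364 / √2 = -0.9364 / 1.41421 = -0.6621 ≈ -0.66.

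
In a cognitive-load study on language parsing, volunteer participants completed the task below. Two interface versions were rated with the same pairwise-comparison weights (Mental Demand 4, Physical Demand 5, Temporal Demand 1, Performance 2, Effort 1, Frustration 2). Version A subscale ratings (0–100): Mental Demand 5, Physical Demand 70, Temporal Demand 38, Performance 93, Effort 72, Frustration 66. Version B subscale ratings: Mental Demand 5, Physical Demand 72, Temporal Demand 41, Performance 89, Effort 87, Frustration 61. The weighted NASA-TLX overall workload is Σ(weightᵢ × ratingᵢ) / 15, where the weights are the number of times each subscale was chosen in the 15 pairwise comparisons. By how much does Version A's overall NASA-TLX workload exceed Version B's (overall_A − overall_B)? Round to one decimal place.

Version A weighted sum = 4·5 + 5·70 + 1·38 + 2·93 + 1·72 + 2·66 = 20 + 350 + 38 + 186 + 72 + 132 = 798; overall_A = 798/15 = 53.2000.
Version B weighted sum = 4·5 + 5·72 + 1·41 + 2·89 + 1·87 + 2·61 = 20 + 360 + 41 + 178 + 87 + 122 = 808; overall_B = 808/15 = 53.8667.
Difference = 53.2000 − 53.8667 = -0.6667 ≈ -0.7.

-0.7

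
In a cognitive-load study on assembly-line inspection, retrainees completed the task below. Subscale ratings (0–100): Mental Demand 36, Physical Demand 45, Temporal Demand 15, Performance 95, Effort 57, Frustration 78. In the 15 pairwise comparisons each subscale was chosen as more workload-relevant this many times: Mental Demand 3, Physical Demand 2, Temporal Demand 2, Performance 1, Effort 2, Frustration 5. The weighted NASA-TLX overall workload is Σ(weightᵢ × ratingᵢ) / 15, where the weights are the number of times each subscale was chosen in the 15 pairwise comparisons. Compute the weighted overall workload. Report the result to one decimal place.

The tallies are the weights (they sum to 15).
Weighted sum = 3·36 + 2·45 + 2·15 + 1·95 + 2·57 + 5·78
            = 108 + 90 + 30 + 95 + 114 + 390 = 827.
Overall workload = 827 / 15 = 55.1333 ≈ 55.1.

55.1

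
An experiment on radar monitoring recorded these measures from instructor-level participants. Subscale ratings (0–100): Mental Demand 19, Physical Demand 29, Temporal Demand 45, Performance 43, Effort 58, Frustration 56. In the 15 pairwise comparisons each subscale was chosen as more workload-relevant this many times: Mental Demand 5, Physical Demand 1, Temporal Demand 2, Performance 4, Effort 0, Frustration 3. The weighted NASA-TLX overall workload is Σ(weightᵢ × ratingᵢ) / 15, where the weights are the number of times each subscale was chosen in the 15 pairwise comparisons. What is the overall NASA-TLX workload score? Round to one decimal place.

The tallies are the weights (they sum to 15).
Weighted sum = 5·19 + 1·29 + 2·45 + 4·43 + 0·58 + 3·56
            = 95 + 29 + 90 + 172 + 0 + 168 = 554.
Overall workload = 554 / 15 = 36.9333 ≈ 36.9.

36.9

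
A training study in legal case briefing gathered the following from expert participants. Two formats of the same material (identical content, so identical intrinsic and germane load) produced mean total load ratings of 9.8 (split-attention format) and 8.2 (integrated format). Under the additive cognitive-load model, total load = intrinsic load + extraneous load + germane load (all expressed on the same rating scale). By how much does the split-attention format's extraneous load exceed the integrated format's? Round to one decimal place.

1.6

Intrinsic and germane load are equal across formats, so the difference in total load equals the difference in extraneous load.
Extraneous-load difference = 9.8 − 8.2 = 1.6.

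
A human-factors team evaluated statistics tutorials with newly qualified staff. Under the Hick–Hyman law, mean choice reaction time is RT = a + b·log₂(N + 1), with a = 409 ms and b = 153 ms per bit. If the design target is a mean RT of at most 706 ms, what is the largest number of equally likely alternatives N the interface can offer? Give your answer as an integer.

Set 409 + 153·log₂(N + 1) ≤ 706.
log₂(N + 1) ≤ (706 − 409) / 153 = 1.9412.
N + 1 ≤ 2^1.9412 = 3.8402.
N ≤ 2.8402, so the largest integer N is 2.

2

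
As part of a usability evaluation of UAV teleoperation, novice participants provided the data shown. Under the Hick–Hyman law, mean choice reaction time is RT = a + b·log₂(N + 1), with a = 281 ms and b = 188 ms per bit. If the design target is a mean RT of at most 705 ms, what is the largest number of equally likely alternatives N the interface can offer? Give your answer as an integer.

Set 281 + 188·log₂(N + 1) ≤ 705.
log₂(N + 1) ≤ (705 − 281) / 188 = 2.2553.
N + 1 ≤ 2^2.2553 = 4.7743.
N ≤ 3.7743, so the largest integer N is 3.

3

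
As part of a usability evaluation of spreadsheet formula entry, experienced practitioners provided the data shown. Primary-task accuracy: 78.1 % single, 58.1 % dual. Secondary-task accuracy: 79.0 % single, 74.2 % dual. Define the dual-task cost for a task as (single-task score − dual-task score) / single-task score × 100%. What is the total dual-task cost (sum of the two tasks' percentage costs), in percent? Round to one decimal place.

31.7

Primary cost = (78.1 − 58.1) / 78.1 × 100% = 25.6082%.
Secondary cost = (79.0 − 74.2) / 79.0 × 100% = 6.0759%.
Total = 25.6082% + 6.0759% = 31.6841% ≈ 31.7%.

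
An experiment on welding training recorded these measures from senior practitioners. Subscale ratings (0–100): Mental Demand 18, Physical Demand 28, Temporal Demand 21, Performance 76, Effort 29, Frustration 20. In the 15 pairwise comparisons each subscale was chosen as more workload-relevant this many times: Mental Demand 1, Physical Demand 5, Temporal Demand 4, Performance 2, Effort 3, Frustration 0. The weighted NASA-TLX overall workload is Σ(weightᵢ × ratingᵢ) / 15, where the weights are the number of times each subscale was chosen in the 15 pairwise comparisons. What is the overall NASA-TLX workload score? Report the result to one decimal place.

The tallies are the weights (they sum to 15).
Weighted sum = 1·18 + 5·28 + 4·21 + 2·76 + 3·29 + 0·20
            = 18 + 140 + 84 + 152 + 87 + 0 = 481.
Overall workload = 481 / 15 = 32.0667 ≈ 32.1.

32.1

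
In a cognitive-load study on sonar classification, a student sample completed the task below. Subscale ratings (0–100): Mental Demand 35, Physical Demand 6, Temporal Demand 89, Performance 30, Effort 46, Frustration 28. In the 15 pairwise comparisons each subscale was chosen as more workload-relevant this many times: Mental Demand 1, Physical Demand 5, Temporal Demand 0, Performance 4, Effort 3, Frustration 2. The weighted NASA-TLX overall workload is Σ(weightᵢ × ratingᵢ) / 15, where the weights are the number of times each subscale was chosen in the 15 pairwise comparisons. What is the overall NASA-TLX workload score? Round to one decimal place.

The tallies are the weights (they sum to 15).
Weighted sum = 1·35 + 5·6 + 0·89 + 4·30 + 3·46 + 2·28
            = 35 + 30 + 0 + 120 + 138 + 56 = 379.
Overall workload = 379 / 15 = 25.2667 ≈ 25.3.

25.3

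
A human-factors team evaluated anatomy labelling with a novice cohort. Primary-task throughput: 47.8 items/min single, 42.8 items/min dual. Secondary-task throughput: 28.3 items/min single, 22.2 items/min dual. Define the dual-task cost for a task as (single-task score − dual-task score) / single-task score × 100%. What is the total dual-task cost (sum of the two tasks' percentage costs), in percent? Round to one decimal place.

32.0

Primary cost = (47.8 − 42.8) / 47.8 × 100% = 10.4603%.
Secondary cost = (28.3 − 22.2) / 28.3 × 100% = 21.5548%.
Total = 10.4603% + 21.5548% = 32.0151% ≈ 32.0%.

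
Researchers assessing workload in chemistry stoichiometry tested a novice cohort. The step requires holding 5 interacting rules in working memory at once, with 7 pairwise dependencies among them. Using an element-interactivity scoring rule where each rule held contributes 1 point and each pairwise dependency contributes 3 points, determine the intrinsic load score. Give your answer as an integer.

26

Element contribution: 5 × 1 = 5.
Interaction contribution: 7 × 3 = 21.
Intrinsic load = 5 + 21 = 26.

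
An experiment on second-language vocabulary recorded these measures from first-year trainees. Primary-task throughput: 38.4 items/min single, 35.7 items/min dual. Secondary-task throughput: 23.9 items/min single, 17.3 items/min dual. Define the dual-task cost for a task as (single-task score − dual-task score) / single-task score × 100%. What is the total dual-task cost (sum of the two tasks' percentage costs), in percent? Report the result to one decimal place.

Primary cost = (38.4 − 35.7) / 38.4 × 100% = 7.0312%.
Secondary cost = (23.9 − 17.3) / 23.9 × 100% = 27.6151%.
Total = 7.0312% + 27.6151% = 34.6463% ≈ 34.6%.

34.6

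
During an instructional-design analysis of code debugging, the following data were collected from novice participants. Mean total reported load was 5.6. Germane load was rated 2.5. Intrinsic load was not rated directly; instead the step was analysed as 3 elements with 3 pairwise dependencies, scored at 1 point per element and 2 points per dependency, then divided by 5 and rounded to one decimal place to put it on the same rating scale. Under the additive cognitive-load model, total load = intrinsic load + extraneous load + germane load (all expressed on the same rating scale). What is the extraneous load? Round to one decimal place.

1.3

Intrinsic (element-interactivity): (3 × 1 + 3 × 2) / 5 = 9 / 5 = 1.8000 → 1.8.
extraneous load = total − intrinsic − germane
             = 5.6 − 1.8 − 2.5 = 1.3.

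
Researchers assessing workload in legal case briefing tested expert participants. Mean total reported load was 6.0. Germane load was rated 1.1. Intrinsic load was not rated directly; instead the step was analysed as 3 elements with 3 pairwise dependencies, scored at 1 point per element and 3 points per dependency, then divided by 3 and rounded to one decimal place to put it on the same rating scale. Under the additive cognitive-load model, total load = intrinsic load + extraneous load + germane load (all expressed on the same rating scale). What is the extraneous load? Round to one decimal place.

Intrinsic (element-interactivity): (3 × 1 + 3 × 3) / 3 = 12 / 3 = 4.0000 → 4.0.
extraneous load = total − intrinsic − germane
             = 6.0 − 4.0 − 1.1 = 0.9.

0.9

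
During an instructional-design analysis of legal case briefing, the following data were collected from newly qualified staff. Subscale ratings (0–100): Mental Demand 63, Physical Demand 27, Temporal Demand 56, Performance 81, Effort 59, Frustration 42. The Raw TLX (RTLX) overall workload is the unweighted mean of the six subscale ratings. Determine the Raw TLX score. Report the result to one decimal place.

Sum of ratings = 63 + 27 + 56 + 81 + 59 + 42 = 328.
RTLX = 328 / 6 = 54.6667 ≈ 54.7.

54.7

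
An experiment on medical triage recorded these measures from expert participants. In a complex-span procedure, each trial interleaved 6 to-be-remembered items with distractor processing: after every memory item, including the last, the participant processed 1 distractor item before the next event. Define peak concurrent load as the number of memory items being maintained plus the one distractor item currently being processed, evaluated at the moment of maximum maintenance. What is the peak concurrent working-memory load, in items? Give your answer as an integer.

7

Maintenance is greatest during the distractor(s) after memory item 6: all 6 memory items are being held.
One distractor item is concurrently being processed.
Peak concurrent load = 6 + 1 = 7 items.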